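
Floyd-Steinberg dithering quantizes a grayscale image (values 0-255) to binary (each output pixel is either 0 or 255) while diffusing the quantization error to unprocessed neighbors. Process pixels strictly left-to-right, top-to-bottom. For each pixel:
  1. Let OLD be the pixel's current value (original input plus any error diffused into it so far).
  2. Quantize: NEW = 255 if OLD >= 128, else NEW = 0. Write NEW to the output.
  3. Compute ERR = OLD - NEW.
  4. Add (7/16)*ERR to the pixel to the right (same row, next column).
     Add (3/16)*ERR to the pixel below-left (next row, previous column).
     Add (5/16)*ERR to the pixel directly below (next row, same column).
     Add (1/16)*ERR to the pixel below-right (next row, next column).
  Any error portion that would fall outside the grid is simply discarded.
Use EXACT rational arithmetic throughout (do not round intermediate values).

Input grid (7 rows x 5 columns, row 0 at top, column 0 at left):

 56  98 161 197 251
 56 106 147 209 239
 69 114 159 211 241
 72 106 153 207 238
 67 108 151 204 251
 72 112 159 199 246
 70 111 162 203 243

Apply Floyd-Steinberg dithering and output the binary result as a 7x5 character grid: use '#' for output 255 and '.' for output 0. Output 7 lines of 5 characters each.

(0,0): OLD=56 → NEW=0, ERR=56
(0,1): OLD=245/2 → NEW=0, ERR=245/2
(0,2): OLD=6867/32 → NEW=255, ERR=-1293/32
(0,3): OLD=91813/512 → NEW=255, ERR=-38747/512
(0,4): OLD=1784963/8192 → NEW=255, ERR=-303997/8192
(1,0): OLD=3087/32 → NEW=0, ERR=3087/32
(1,1): OLD=46697/256 → NEW=255, ERR=-18583/256
(1,2): OLD=787101/8192 → NEW=0, ERR=787101/8192
(1,3): OLD=7140249/32768 → NEW=255, ERR=-1215591/32768
(1,4): OLD=108235947/524288 → NEW=255, ERR=-25457493/524288
(2,0): OLD=350355/4096 → NEW=0, ERR=350355/4096
(2,1): OLD=20025473/131072 → NEW=255, ERR=-13397887/131072
(2,2): OLD=278528451/2097152 → NEW=255, ERR=-256245309/2097152
(2,3): OLD=4793286809/33554432 → NEW=255, ERR=-3763093351/33554432
(2,4): OLD=93653073391/536870912 → NEW=255, ERR=-43249009169/536870912
(3,0): OLD=166858083/2097152 → NEW=0, ERR=166858083/2097152
(3,1): OLD=1531795623/16777216 → NEW=0, ERR=1531795623/16777216
(3,2): OLD=68367624413/536870912 → NEW=0, ERR=68367624413/536870912
(3,3): OLD=220037067093/1073741824 → NEW=255, ERR=-53767098027/1073741824
(3,4): OLD=3159530100681/17179869184 → NEW=255, ERR=-1221336541239/17179869184
(4,0): OLD=29254885741/268435456 → NEW=0, ERR=29254885741/268435456
(4,1): OLD=1830187178477/8589934592 → NEW=255, ERR=-360246142483/8589934592
(4,2): OLD=23194837936259/137438953472 → NEW=255, ERR=-11852095199101/137438953472
(4,3): OLD=319415169861613/2199023255552 → NEW=255, ERR=-241335760304147/2199023255552
(4,4): OLD=6250156669015547/35184372088832 → NEW=255, ERR=-2721858213636613/35184372088832
(5,0): OLD=13495647941095/137438953472 → NEW=0, ERR=13495647941095/137438953472
(5,1): OLD=145681332356469/1099511627776 → NEW=255, ERR=-134694132726411/1099511627776
(5,2): OLD=1944199394638365/35184372088832 → NEW=0, ERR=1944199394638365/35184372088832
(5,3): OLD=23782466164274547/140737488355328 → NEW=255, ERR=-12105593366334093/140737488355328
(5,4): OLD=399320947670034689/2251799813685248 → NEW=255, ERR=-174888004819703551/2251799813685248
(6,0): OLD=1367196542573687/17592186044416 → NEW=0, ERR=1367196542573687/17592186044416
(6,1): OLD=69364619246406905/562949953421312 → NEW=0, ERR=69364619246406905/562949953421312
(6,2): OLD=1886024049212026691/9007199254740992 → NEW=255, ERR=-410811760746926269/9007199254740992
(6,3): OLD=20904969964134327201/144115188075855872 → NEW=255, ERR=-15844402995208920159/144115188075855872
(6,4): OLD=381048741123033941671/2305843009213693952 → NEW=255, ERR=-206941226226458016089/2305843009213693952
Row 0: ..###
Row 1: .#.##
Row 2: .####
Row 3: ...##
Row 4: .####
Row 5: .#.##
Row 6: ..###

Answer: ..###
.#.##
.####
...##
.####
.#.##
..###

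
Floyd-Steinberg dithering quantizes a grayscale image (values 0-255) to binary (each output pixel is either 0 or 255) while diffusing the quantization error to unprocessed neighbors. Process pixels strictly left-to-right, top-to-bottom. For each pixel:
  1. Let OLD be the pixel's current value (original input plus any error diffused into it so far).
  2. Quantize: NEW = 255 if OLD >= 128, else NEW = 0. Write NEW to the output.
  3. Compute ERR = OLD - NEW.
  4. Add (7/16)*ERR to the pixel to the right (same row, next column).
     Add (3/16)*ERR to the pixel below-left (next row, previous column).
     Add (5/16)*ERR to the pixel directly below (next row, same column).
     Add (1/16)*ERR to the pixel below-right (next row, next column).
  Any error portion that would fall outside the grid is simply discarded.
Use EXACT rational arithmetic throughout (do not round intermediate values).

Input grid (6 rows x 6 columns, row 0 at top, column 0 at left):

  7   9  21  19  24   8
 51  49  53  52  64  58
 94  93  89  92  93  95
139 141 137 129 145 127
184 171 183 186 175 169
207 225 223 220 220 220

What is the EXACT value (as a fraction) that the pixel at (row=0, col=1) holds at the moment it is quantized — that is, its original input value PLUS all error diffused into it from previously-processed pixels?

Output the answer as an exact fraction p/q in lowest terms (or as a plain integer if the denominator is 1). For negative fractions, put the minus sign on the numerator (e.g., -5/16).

Answer: 193/16

Derivation:
(0,0): OLD=7 → NEW=0, ERR=7
(0,1): OLD=193/16 → NEW=0, ERR=193/16
Target (0,1): original=9, with diffused error = 193/16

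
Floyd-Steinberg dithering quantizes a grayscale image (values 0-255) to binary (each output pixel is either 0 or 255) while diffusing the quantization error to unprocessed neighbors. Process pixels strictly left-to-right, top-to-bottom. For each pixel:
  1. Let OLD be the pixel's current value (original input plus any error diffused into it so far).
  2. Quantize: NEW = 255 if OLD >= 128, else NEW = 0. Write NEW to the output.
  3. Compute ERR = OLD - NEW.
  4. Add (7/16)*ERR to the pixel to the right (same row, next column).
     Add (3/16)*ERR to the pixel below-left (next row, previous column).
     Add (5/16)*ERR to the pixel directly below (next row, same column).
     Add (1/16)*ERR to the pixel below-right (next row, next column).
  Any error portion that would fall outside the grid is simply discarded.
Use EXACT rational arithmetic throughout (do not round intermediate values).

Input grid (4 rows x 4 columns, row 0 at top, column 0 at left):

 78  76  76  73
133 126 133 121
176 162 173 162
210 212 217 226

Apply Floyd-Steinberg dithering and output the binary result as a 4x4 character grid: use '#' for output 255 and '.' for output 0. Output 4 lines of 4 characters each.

(0,0): OLD=78 → NEW=0, ERR=78
(0,1): OLD=881/8 → NEW=0, ERR=881/8
(0,2): OLD=15895/128 → NEW=0, ERR=15895/128
(0,3): OLD=260769/2048 → NEW=0, ERR=260769/2048
(1,0): OLD=22787/128 → NEW=255, ERR=-9853/128
(1,1): OLD=158613/1024 → NEW=255, ERR=-102507/1024
(1,2): OLD=5202489/32768 → NEW=255, ERR=-3153351/32768
(1,3): OLD=66296031/524288 → NEW=0, ERR=66296031/524288
(2,0): OLD=2181943/16384 → NEW=255, ERR=-1995977/16384
(2,1): OLD=28607437/524288 → NEW=0, ERR=28607437/524288
(2,2): OLD=193202209/1048576 → NEW=255, ERR=-74184671/1048576
(2,3): OLD=2760669373/16777216 → NEW=255, ERR=-1517520707/16777216
(3,0): OLD=1528073671/8388608 → NEW=255, ERR=-611021369/8388608
(3,1): OLD=23663231385/134217728 → NEW=255, ERR=-10562289255/134217728
(3,2): OLD=315492744295/2147483648 → NEW=255, ERR=-232115585945/2147483648
(3,3): OLD=5017348310865/34359738368 → NEW=255, ERR=-3744384972975/34359738368
Row 0: ....
Row 1: ###.
Row 2: #.##
Row 3: ####

Answer: ....
###.
#.##
####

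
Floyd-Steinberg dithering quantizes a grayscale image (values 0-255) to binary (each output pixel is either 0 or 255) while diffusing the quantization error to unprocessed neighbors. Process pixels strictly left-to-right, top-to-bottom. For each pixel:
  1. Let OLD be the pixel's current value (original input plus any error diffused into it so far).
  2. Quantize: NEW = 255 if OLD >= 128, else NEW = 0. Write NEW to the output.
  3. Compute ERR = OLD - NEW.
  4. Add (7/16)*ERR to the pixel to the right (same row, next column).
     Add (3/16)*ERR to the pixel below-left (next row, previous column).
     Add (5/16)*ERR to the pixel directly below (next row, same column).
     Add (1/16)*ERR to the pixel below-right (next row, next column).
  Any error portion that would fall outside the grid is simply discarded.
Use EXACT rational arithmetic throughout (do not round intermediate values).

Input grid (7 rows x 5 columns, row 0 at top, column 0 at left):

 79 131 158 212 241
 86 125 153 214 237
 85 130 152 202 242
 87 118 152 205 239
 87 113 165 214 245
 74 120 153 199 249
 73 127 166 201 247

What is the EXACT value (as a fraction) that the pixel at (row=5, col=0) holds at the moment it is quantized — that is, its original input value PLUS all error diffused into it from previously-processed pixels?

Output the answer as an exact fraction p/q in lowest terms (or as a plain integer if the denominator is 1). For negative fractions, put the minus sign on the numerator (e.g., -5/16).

Answer: 89718323276579/1099511627776

Derivation:
(0,0): OLD=79 → NEW=0, ERR=79
(0,1): OLD=2649/16 → NEW=255, ERR=-1431/16
(0,2): OLD=30431/256 → NEW=0, ERR=30431/256
(0,3): OLD=1081369/4096 → NEW=255, ERR=36889/4096
(0,4): OLD=16052399/65536 → NEW=255, ERR=-659281/65536
(1,0): OLD=24043/256 → NEW=0, ERR=24043/256
(1,1): OLD=338669/2048 → NEW=255, ERR=-183571/2048
(1,2): OLD=9635825/65536 → NEW=255, ERR=-7075855/65536
(1,3): OLD=45906973/262144 → NEW=255, ERR=-20939747/262144
(1,4): OLD=836647095/4194304 → NEW=255, ERR=-232900425/4194304
(2,0): OLD=3196287/32768 → NEW=0, ERR=3196287/32768
(2,1): OLD=136618981/1048576 → NEW=255, ERR=-130767899/1048576
(2,2): OLD=723427823/16777216 → NEW=0, ERR=723427823/16777216
(2,3): OLD=47981013853/268435456 → NEW=255, ERR=-20470027427/268435456
(2,4): OLD=800121456715/4294967296 → NEW=255, ERR=-295095203765/4294967296
(3,0): OLD=1578720015/16777216 → NEW=0, ERR=1578720015/16777216
(3,1): OLD=18035887203/134217728 → NEW=255, ERR=-16189633437/134217728
(3,2): OLD=389167722289/4294967296 → NEW=0, ERR=389167722289/4294967296
(3,3): OLD=1809247063017/8589934592 → NEW=255, ERR=-381186257943/8589934592
(3,4): OLD=26573613158893/137438953472 → NEW=255, ERR=-8473319976467/137438953472
(4,0): OLD=201410977665/2147483648 → NEW=0, ERR=201410977665/2147483648
(4,1): OLD=9566368699265/68719476736 → NEW=255, ERR=-7957097868415/68719476736
(4,2): OLD=139415588776879/1099511627776 → NEW=0, ERR=139415588776879/1099511627776
(4,3): OLD=4392944987330433/17592186044416 → NEW=255, ERR=-93062453995647/17592186044416
(4,4): OLD=62106337874935047/281474976710656 → NEW=255, ERR=-9669781186282233/281474976710656
(5,0): OLD=89718323276579/1099511627776 → NEW=0, ERR=89718323276579/1099511627776
Target (5,0): original=74, with diffused error = 89718323276579/1099511627776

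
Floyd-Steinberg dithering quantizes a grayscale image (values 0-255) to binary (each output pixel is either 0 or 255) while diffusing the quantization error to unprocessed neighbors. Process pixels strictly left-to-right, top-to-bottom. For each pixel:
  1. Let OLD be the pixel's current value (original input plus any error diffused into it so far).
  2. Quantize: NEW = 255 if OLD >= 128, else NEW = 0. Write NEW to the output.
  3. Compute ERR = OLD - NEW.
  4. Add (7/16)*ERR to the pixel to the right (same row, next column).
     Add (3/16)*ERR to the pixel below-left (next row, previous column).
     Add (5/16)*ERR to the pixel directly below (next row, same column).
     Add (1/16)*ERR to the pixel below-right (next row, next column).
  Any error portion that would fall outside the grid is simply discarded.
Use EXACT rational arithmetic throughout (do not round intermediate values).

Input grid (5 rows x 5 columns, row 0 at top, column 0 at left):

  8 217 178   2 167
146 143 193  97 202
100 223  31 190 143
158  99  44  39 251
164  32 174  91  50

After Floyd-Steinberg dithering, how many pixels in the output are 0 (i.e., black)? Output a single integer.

Answer: 13

Derivation:
(0,0): OLD=8 → NEW=0, ERR=8
(0,1): OLD=441/2 → NEW=255, ERR=-69/2
(0,2): OLD=5213/32 → NEW=255, ERR=-2947/32
(0,3): OLD=-19605/512 → NEW=0, ERR=-19605/512
(0,4): OLD=1230829/8192 → NEW=255, ERR=-858131/8192
(1,0): OLD=4545/32 → NEW=255, ERR=-3615/32
(1,1): OLD=16903/256 → NEW=0, ERR=16903/256
(1,2): OLD=1505459/8192 → NEW=255, ERR=-583501/8192
(1,3): OLD=933063/32768 → NEW=0, ERR=933063/32768
(1,4): OLD=94020277/524288 → NEW=255, ERR=-39673163/524288
(2,0): OLD=315709/4096 → NEW=0, ERR=315709/4096
(2,1): OLD=33677519/131072 → NEW=255, ERR=254159/131072
(2,2): OLD=39961837/2097152 → NEW=0, ERR=39961837/2097152
(2,3): OLD=6328200887/33554432 → NEW=255, ERR=-2228179273/33554432
(2,4): OLD=49435329857/536870912 → NEW=0, ERR=49435329857/536870912
(3,0): OLD=382625933/2097152 → NEW=255, ERR=-152147827/2097152
(3,1): OLD=1279357609/16777216 → NEW=0, ERR=1279357609/16777216
(3,2): OLD=38110800499/536870912 → NEW=0, ERR=38110800499/536870912
(3,3): OLD=72758116323/1073741824 → NEW=0, ERR=72758116323/1073741824
(3,4): OLD=5244505541279/17179869184 → NEW=255, ERR=863638899359/17179869184
(4,0): OLD=41775574531/268435456 → NEW=255, ERR=-26675466749/268435456
(4,1): OLD=181501147683/8589934592 → NEW=0, ERR=181501147683/8589934592
(4,2): OLD=30634975865389/137438953472 → NEW=255, ERR=-4411957269971/137438953472
(4,3): OLD=246276308324515/2199023255552 → NEW=0, ERR=246276308324515/2199023255552
(4,4): OLD=4184890280532469/35184372088832 → NEW=0, ERR=4184890280532469/35184372088832
Output grid:
  Row 0: .##.#  (2 black, running=2)
  Row 1: #.#.#  (2 black, running=4)
  Row 2: .#.#.  (3 black, running=7)
  Row 3: #...#  (3 black, running=10)
  Row 4: #.#..  (3 black, running=13)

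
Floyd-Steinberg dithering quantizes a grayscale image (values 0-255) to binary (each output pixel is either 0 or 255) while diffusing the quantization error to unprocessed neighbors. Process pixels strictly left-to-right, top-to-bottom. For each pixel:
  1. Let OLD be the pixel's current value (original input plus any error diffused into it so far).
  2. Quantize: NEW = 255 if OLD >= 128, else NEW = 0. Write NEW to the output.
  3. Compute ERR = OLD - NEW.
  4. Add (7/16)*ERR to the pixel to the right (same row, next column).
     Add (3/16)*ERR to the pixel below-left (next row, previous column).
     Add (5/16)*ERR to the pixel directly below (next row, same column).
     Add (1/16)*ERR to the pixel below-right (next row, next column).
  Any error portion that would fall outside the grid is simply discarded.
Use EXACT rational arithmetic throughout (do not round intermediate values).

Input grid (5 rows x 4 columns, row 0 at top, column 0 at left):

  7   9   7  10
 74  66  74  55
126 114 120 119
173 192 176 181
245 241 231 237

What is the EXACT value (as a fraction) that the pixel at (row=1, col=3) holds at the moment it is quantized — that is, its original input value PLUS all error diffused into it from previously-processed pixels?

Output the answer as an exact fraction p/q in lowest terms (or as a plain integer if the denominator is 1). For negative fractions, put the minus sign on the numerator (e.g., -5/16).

(0,0): OLD=7 → NEW=0, ERR=7
(0,1): OLD=193/16 → NEW=0, ERR=193/16
(0,2): OLD=3143/256 → NEW=0, ERR=3143/256
(0,3): OLD=62961/4096 → NEW=0, ERR=62961/4096
(1,0): OLD=20083/256 → NEW=0, ERR=20083/256
(1,1): OLD=218789/2048 → NEW=0, ERR=218789/2048
(1,2): OLD=8402441/65536 → NEW=255, ERR=-8309239/65536
(1,3): OLD=5348495/1048576 → NEW=0, ERR=5348495/1048576
Target (1,3): original=55, with diffused error = 5348495/1048576

Answer: 5348495/1048576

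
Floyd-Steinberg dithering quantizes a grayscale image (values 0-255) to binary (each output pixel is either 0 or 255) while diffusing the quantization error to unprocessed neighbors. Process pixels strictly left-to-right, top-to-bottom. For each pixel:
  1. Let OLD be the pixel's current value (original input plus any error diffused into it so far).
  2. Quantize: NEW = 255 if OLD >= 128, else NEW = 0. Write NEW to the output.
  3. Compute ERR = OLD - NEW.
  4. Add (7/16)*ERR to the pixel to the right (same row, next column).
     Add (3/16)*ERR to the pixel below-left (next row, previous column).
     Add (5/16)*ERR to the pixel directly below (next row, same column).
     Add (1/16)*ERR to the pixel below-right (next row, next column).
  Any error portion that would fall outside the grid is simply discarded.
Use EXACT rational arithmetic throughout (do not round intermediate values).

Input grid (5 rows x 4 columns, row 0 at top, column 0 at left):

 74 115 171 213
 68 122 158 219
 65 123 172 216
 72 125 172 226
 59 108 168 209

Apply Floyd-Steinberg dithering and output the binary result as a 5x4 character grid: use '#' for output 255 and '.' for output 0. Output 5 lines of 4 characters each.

Answer: .#.#
.###
..##
.#.#
.###

Derivation:
(0,0): OLD=74 → NEW=0, ERR=74
(0,1): OLD=1179/8 → NEW=255, ERR=-861/8
(0,2): OLD=15861/128 → NEW=0, ERR=15861/128
(0,3): OLD=547251/2048 → NEW=255, ERR=25011/2048
(1,0): OLD=9081/128 → NEW=0, ERR=9081/128
(1,1): OLD=150799/1024 → NEW=255, ERR=-110321/1024
(1,2): OLD=4756347/32768 → NEW=255, ERR=-3599493/32768
(1,3): OLD=95683917/524288 → NEW=255, ERR=-38009523/524288
(2,0): OLD=1097237/16384 → NEW=0, ERR=1097237/16384
(2,1): OLD=53723639/524288 → NEW=0, ERR=53723639/524288
(2,2): OLD=170054211/1048576 → NEW=255, ERR=-97332669/1048576
(2,3): OLD=2447270967/16777216 → NEW=255, ERR=-1830919113/16777216
(3,0): OLD=940708613/8388608 → NEW=0, ERR=940708613/8388608
(3,1): OLD=25885868699/134217728 → NEW=255, ERR=-8339651941/134217728
(3,2): OLD=218507908581/2147483648 → NEW=0, ERR=218507908581/2147483648
(3,3): OLD=7923730692803/34359738368 → NEW=255, ERR=-838002591037/34359738368
(4,0): OLD=176939268449/2147483648 → NEW=0, ERR=176939268449/2147483648
(4,1): OLD=2589299799139/17179869184 → NEW=255, ERR=-1791566842781/17179869184
(4,2): OLD=80108714950723/549755813888 → NEW=255, ERR=-60079017590717/549755813888
(4,3): OLD=1406728135820229/8796093022208 → NEW=255, ERR=-836275584842811/8796093022208
Row 0: .#.#
Row 1: .###
Row 2: ..##
Row 3: .#.#
Row 4: .###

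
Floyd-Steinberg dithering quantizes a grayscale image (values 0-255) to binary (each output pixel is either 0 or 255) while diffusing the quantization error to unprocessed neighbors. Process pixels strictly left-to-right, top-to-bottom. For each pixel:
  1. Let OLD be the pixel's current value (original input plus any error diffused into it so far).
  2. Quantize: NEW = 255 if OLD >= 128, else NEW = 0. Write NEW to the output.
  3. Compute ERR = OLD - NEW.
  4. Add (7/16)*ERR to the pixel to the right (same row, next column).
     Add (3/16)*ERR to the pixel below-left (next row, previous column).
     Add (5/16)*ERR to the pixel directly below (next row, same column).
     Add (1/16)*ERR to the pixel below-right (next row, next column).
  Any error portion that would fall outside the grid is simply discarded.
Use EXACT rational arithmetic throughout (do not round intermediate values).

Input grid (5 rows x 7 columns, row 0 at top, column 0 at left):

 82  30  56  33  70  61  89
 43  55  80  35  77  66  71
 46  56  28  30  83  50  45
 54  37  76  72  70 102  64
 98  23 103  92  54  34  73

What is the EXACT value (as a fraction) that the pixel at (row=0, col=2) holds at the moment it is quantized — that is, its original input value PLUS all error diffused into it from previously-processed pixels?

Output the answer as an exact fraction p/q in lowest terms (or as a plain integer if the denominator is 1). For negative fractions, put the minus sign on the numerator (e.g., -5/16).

Answer: 10857/128

Derivation:
(0,0): OLD=82 → NEW=0, ERR=82
(0,1): OLD=527/8 → NEW=0, ERR=527/8
(0,2): OLD=10857/128 → NEW=0, ERR=10857/128
Target (0,2): original=56, with diffused error = 10857/128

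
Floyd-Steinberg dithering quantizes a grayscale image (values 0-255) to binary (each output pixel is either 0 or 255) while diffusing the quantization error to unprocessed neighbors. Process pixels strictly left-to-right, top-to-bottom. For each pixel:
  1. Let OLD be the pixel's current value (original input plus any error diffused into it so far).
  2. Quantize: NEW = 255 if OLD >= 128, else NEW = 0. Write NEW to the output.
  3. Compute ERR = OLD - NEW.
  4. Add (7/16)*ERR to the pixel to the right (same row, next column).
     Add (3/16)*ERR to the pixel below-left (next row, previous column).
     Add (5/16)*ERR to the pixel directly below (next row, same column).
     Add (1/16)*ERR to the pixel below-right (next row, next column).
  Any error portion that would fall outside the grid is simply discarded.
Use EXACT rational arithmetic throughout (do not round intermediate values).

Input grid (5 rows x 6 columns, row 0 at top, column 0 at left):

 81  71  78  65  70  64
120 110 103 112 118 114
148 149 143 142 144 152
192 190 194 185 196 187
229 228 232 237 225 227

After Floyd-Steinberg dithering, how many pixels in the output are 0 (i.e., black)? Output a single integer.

(0,0): OLD=81 → NEW=0, ERR=81
(0,1): OLD=1703/16 → NEW=0, ERR=1703/16
(0,2): OLD=31889/256 → NEW=0, ERR=31889/256
(0,3): OLD=489463/4096 → NEW=0, ERR=489463/4096
(0,4): OLD=8013761/65536 → NEW=0, ERR=8013761/65536
(0,5): OLD=123205191/1048576 → NEW=0, ERR=123205191/1048576
(1,0): OLD=42309/256 → NEW=255, ERR=-22971/256
(1,1): OLD=271203/2048 → NEW=255, ERR=-251037/2048
(1,2): OLD=7691167/65536 → NEW=0, ERR=7691167/65536
(1,3): OLD=60660147/262144 → NEW=255, ERR=-6186573/262144
(1,4): OLD=2942506425/16777216 → NEW=255, ERR=-1335683655/16777216
(1,5): OLD=33159794495/268435456 → NEW=0, ERR=33159794495/268435456
(2,0): OLD=3177713/32768 → NEW=0, ERR=3177713/32768
(2,1): OLD=177752811/1048576 → NEW=255, ERR=-89634069/1048576
(2,2): OLD=2184226945/16777216 → NEW=255, ERR=-2093963135/16777216
(2,3): OLD=9721138617/134217728 → NEW=0, ERR=9721138617/134217728
(2,4): OLD=740860871595/4294967296 → NEW=255, ERR=-354355788885/4294967296
(2,5): OLD=10275718485597/68719476736 → NEW=255, ERR=-7247748082083/68719476736
(3,0): OLD=3460757345/16777216 → NEW=255, ERR=-817432735/16777216
(3,1): OLD=16727540813/134217728 → NEW=0, ERR=16727540813/134217728
(3,2): OLD=233818171511/1073741824 → NEW=255, ERR=-39985993609/1073741824
(3,3): OLD=11549755624613/68719476736 → NEW=255, ERR=-5973710943067/68719476736
(3,4): OLD=64286909028741/549755813888 → NEW=0, ERR=64286909028741/549755813888
(3,5): OLD=1759610294093483/8796093022208 → NEW=255, ERR=-483393426569557/8796093022208
(4,0): OLD=509259068431/2147483648 → NEW=255, ERR=-38349261809/2147483648
(4,1): OLD=8559231428547/34359738368 → NEW=255, ERR=-202501855293/34359738368
(4,2): OLD=230099521782105/1099511627776 → NEW=255, ERR=-50275943300775/1099511627776
(4,3): OLD=3684295410692637/17592186044416 → NEW=255, ERR=-801712030633443/17592186044416
(4,4): OLD=63576160429219565/281474976710656 → NEW=255, ERR=-8199958631997715/281474976710656
(4,5): OLD=920489354160704859/4503599627370496 → NEW=255, ERR=-227928550818771621/4503599627370496
Output grid:
  Row 0: ......  (6 black, running=6)
  Row 1: ##.##.  (2 black, running=8)
  Row 2: .##.##  (2 black, running=10)
  Row 3: #.##.#  (2 black, running=12)
  Row 4: ######  (0 black, running=12)

Answer: 12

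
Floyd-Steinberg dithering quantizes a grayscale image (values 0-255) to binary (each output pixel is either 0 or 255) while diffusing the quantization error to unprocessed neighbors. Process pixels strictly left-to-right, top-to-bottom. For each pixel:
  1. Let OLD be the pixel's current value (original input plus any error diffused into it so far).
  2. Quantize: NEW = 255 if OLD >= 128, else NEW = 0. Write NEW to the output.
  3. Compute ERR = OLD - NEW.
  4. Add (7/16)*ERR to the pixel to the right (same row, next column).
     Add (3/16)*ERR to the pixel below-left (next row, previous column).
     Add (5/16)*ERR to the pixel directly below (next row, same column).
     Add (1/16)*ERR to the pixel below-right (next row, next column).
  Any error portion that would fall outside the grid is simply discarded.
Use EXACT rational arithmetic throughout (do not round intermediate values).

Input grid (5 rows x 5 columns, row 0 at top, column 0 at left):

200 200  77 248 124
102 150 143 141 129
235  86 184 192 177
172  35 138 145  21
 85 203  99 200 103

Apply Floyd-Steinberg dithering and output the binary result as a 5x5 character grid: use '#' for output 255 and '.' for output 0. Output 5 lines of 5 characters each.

Answer: ##.##
.#.#.
#.###
#.#..
.#.#.

Derivation:
(0,0): OLD=200 → NEW=255, ERR=-55
(0,1): OLD=2815/16 → NEW=255, ERR=-1265/16
(0,2): OLD=10857/256 → NEW=0, ERR=10857/256
(0,3): OLD=1091807/4096 → NEW=255, ERR=47327/4096
(0,4): OLD=8457753/65536 → NEW=255, ERR=-8253927/65536
(1,0): OLD=17917/256 → NEW=0, ERR=17917/256
(1,1): OLD=328555/2048 → NEW=255, ERR=-193685/2048
(1,2): OLD=7346759/65536 → NEW=0, ERR=7346759/65536
(1,3): OLD=45270075/262144 → NEW=255, ERR=-21576645/262144
(1,4): OLD=227979089/4194304 → NEW=0, ERR=227979089/4194304
(2,0): OLD=7836105/32768 → NEW=255, ERR=-519735/32768
(2,1): OLD=78538675/1048576 → NEW=0, ERR=78538675/1048576
(2,2): OLD=3866432729/16777216 → NEW=255, ERR=-411757351/16777216
(2,3): OLD=46369299067/268435456 → NEW=255, ERR=-22081742213/268435456
(2,4): OLD=656495839901/4294967296 → NEW=255, ERR=-438720820579/4294967296
(3,0): OLD=3038139577/16777216 → NEW=255, ERR=-1240050503/16777216
(3,1): OLD=2748302533/134217728 → NEW=0, ERR=2748302533/134217728
(3,2): OLD=552101808391/4294967296 → NEW=255, ERR=-543114852089/4294967296
(3,3): OLD=371801055183/8589934592 → NEW=0, ERR=371801055183/8589934592
(3,4): OLD=395001452587/137438953472 → NEW=0, ERR=395001452587/137438953472
(4,0): OLD=141178997559/2147483648 → NEW=0, ERR=141178997559/2147483648
(4,1): OLD=14419490663479/68719476736 → NEW=255, ERR=-3103975904201/68719476736
(4,2): OLD=54004987874585/1099511627776 → NEW=0, ERR=54004987874585/1099511627776
(4,3): OLD=4004867432049719/17592186044416 → NEW=255, ERR=-481140009276361/17592186044416
(4,4): OLD=26638192026933505/281474976710656 → NEW=0, ERR=26638192026933505/281474976710656
Row 0: ##.##
Row 1: .#.#.
Row 2: #.###
Row 3: #.#..
Row 4: .#.#.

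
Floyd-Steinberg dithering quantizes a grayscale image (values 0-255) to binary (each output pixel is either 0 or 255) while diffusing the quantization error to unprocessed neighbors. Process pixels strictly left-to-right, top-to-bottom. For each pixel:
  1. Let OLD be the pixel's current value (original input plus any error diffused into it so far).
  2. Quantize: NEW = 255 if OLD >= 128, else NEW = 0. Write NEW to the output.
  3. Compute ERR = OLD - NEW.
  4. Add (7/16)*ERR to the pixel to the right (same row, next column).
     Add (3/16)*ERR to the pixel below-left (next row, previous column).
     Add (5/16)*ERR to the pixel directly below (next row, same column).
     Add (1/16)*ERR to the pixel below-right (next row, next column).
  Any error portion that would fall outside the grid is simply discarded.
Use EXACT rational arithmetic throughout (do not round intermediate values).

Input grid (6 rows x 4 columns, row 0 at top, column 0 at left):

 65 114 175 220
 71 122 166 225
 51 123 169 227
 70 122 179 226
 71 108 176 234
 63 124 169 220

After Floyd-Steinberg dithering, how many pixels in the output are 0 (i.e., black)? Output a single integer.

(0,0): OLD=65 → NEW=0, ERR=65
(0,1): OLD=2279/16 → NEW=255, ERR=-1801/16
(0,2): OLD=32193/256 → NEW=0, ERR=32193/256
(0,3): OLD=1126471/4096 → NEW=255, ERR=81991/4096
(1,0): OLD=17973/256 → NEW=0, ERR=17973/256
(1,1): OLD=297331/2048 → NEW=255, ERR=-224909/2048
(1,2): OLD=10090607/65536 → NEW=255, ERR=-6621073/65536
(1,3): OLD=204382777/1048576 → NEW=255, ERR=-63004103/1048576
(2,0): OLD=1715361/32768 → NEW=0, ERR=1715361/32768
(2,1): OLD=101742331/1048576 → NEW=0, ERR=101742331/1048576
(2,2): OLD=339211783/2097152 → NEW=255, ERR=-195561977/2097152
(2,3): OLD=5406006859/33554432 → NEW=255, ERR=-3150373301/33554432
(3,0): OLD=1754089873/16777216 → NEW=0, ERR=1754089873/16777216
(3,1): OLD=49351918607/268435456 → NEW=255, ERR=-19099122673/268435456
(3,2): OLD=460382699505/4294967296 → NEW=0, ERR=460382699505/4294967296
(3,3): OLD=16336530797335/68719476736 → NEW=255, ERR=-1186935770345/68719476736
(4,0): OLD=387972499837/4294967296 → NEW=0, ERR=387972499837/4294967296
(4,1): OLD=5219888139255/34359738368 → NEW=255, ERR=-3541845144585/34359738368
(4,2): OLD=172308647709463/1099511627776 → NEW=255, ERR=-108066817373417/1099511627776
(4,3): OLD=3383006922225105/17592186044416 → NEW=255, ERR=-1103000519100975/17592186044416
(5,0): OLD=39527980834669/549755813888 → NEW=0, ERR=39527980834669/549755813888
(5,1): OLD=1943248085897371/17592186044416 → NEW=0, ERR=1943248085897371/17592186044416
(5,2): OLD=1481382375130583/8796093022208 → NEW=255, ERR=-761621345532457/8796093022208
(5,3): OLD=44017724365410375/281474976710656 → NEW=255, ERR=-27758394695806905/281474976710656
Output grid:
  Row 0: .#.#  (2 black, running=2)
  Row 1: .###  (1 black, running=3)
  Row 2: ..##  (2 black, running=5)
  Row 3: .#.#  (2 black, running=7)
  Row 4: .###  (1 black, running=8)
  Row 5: ..##  (2 black, running=10)

Answer: 10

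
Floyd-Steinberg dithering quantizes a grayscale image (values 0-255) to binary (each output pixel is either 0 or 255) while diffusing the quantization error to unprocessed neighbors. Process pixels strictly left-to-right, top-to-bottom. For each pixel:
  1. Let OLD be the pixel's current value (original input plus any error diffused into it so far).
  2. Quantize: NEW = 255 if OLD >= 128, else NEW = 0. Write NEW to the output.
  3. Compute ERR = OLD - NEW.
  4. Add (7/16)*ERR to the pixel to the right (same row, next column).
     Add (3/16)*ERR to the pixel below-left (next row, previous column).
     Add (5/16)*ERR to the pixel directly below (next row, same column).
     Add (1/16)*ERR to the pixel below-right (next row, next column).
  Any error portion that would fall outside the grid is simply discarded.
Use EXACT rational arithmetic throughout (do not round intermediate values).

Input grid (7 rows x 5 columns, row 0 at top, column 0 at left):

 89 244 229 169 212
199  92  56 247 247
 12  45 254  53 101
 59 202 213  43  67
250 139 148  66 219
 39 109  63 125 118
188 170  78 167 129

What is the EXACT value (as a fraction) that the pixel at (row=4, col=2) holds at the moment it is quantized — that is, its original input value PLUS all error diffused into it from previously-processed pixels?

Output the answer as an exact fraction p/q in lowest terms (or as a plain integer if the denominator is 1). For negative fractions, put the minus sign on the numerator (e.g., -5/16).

Answer: 146024663882473/1099511627776

Derivation:
(0,0): OLD=89 → NEW=0, ERR=89
(0,1): OLD=4527/16 → NEW=255, ERR=447/16
(0,2): OLD=61753/256 → NEW=255, ERR=-3527/256
(0,3): OLD=667535/4096 → NEW=255, ERR=-376945/4096
(0,4): OLD=11255017/65536 → NEW=255, ERR=-5456663/65536
(1,0): OLD=59405/256 → NEW=255, ERR=-5875/256
(1,1): OLD=191835/2048 → NEW=0, ERR=191835/2048
(1,2): OLD=5057143/65536 → NEW=0, ERR=5057143/65536
(1,3): OLD=61742443/262144 → NEW=255, ERR=-5104277/262144
(1,4): OLD=867005409/4194304 → NEW=255, ERR=-202542111/4194304
(2,0): OLD=733721/32768 → NEW=0, ERR=733721/32768
(2,1): OLD=101819043/1048576 → NEW=0, ERR=101819043/1048576
(2,2): OLD=5415685801/16777216 → NEW=255, ERR=1137495721/16777216
(2,3): OLD=19420303851/268435456 → NEW=0, ERR=19420303851/268435456
(2,4): OLD=499693568685/4294967296 → NEW=0, ERR=499693568685/4294967296
(3,0): OLD=1412708233/16777216 → NEW=0, ERR=1412708233/16777216
(3,1): OLD=38023297749/134217728 → NEW=255, ERR=3797777109/134217728
(3,2): OLD=1143323157815/4294967296 → NEW=255, ERR=48106497335/4294967296
(3,3): OLD=829448362463/8589934592 → NEW=0, ERR=829448362463/8589934592
(3,4): OLD=20632933829947/137438953472 → NEW=255, ERR=-14413999305413/137438953472
(4,0): OLD=604772572647/2147483648 → NEW=255, ERR=57164242407/2147483648
(4,1): OLD=11465923797095/68719476736 → NEW=255, ERR=-6057542770585/68719476736
(4,2): OLD=146024663882473/1099511627776 → NEW=255, ERR=-134350801200407/1099511627776
Target (4,2): original=148, with diffused error = 146024663882473/1099511627776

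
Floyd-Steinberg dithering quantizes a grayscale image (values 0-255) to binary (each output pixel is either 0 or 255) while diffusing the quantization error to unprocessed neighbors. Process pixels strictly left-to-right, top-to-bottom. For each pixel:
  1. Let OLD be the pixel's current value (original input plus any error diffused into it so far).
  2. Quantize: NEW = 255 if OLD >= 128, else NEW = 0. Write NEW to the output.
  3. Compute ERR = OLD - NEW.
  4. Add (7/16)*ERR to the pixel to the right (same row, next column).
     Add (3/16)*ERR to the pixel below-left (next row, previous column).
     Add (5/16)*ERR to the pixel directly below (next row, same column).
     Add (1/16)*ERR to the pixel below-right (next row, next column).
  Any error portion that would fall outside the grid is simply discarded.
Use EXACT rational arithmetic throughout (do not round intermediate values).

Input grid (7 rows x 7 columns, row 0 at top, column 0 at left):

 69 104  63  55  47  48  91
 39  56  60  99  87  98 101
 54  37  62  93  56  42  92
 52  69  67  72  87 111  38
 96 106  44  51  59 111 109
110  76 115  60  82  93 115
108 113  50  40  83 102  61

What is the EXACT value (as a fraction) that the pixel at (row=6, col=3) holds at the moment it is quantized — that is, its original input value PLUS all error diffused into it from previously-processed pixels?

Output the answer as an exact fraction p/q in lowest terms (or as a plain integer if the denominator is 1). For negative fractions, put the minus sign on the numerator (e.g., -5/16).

(0,0): OLD=69 → NEW=0, ERR=69
(0,1): OLD=2147/16 → NEW=255, ERR=-1933/16
(0,2): OLD=2597/256 → NEW=0, ERR=2597/256
(0,3): OLD=243459/4096 → NEW=0, ERR=243459/4096
(0,4): OLD=4784405/65536 → NEW=0, ERR=4784405/65536
(0,5): OLD=83822483/1048576 → NEW=0, ERR=83822483/1048576
(0,6): OLD=2113484037/16777216 → NEW=0, ERR=2113484037/16777216
(1,0): OLD=9705/256 → NEW=0, ERR=9705/256
(1,1): OLD=84063/2048 → NEW=0, ERR=84063/2048
(1,2): OLD=5552331/65536 → NEW=0, ERR=5552331/65536
(1,3): OLD=44292527/262144 → NEW=255, ERR=-22554193/262144
(1,4): OLD=1524645741/16777216 → NEW=0, ERR=1524645741/16777216
(1,5): OLD=25625126653/134217728 → NEW=255, ERR=-8600393987/134217728
(1,6): OLD=251961729843/2147483648 → NEW=0, ERR=251961729843/2147483648
(2,0): OLD=2409861/32768 → NEW=0, ERR=2409861/32768
(2,1): OLD=105126919/1048576 → NEW=0, ERR=105126919/1048576
(2,2): OLD=1992652245/16777216 → NEW=0, ERR=1992652245/16777216
(2,3): OLD=18845527661/134217728 → NEW=255, ERR=-15379992979/134217728
(2,4): OLD=18118017149/1073741824 → NEW=0, ERR=18118017149/1073741824
(2,5): OLD=1959769576959/34359738368 → NEW=0, ERR=1959769576959/34359738368
(2,6): OLD=82251159443177/549755813888 → NEW=255, ERR=-57936573098263/549755813888
(3,0): OLD=1573373749/16777216 → NEW=0, ERR=1573373749/16777216
(3,1): OLD=22578810897/134217728 → NEW=255, ERR=-11646709743/134217728
(3,2): OLD=54688396355/1073741824 → NEW=0, ERR=54688396355/1073741824
(3,3): OLD=296613357925/4294967296 → NEW=0, ERR=296613357925/4294967296
(3,4): OLD=69280017124149/549755813888 → NEW=0, ERR=69280017124149/549755813888
(3,5): OLD=726787358488175/4398046511104 → NEW=255, ERR=-394714501843345/4398046511104
(3,6): OLD=-2155601652231951/70368744177664 → NEW=0, ERR=-2155601652231951/70368744177664
(4,0): OLD=234153250939/2147483648 → NEW=0, ERR=234153250939/2147483648
(4,1): OLD=4878990462143/34359738368 → NEW=255, ERR=-3882742821697/34359738368
(4,2): OLD=9897362371985/549755813888 → NEW=0, ERR=9897362371985/549755813888
(4,3): OLD=471777670057355/4398046511104 → NEW=0, ERR=471777670057355/4398046511104
(4,4): OLD=4672494427417393/35184372088832 → NEW=255, ERR=-4299520455234767/35184372088832
(4,5): OLD=35605480373972145/1125899906842624 → NEW=0, ERR=35605480373972145/1125899906842624
(4,6): OLD=1939312755500888871/18014398509481984 → NEW=0, ERR=1939312755500888871/18014398509481984
(5,0): OLD=67557171137709/549755813888 → NEW=0, ERR=67557171137709/549755813888
(5,1): OLD=460209580636175/4398046511104 → NEW=0, ERR=460209580636175/4398046511104
(5,2): OLD=6314054534379417/35184372088832 → NEW=255, ERR=-2657960348272743/35184372088832
(5,3): OLD=10888625697883229/281474976710656 → NEW=0, ERR=10888625697883229/281474976710656
(5,4): OLD=1321730449137289695/18014398509481984 → NEW=0, ERR=1321730449137289695/18014398509481984
(5,5): OLD=21261280174705228783/144115188075855872 → NEW=255, ERR=-15488092784638018577/144115188075855872
(5,6): OLD=238885308275012663841/2305843009213693952 → NEW=0, ERR=238885308275012663841/2305843009213693952
(6,0): OLD=11682739958604597/70368744177664 → NEW=255, ERR=-6261289806699723/70368744177664
(6,1): OLD=112913983093202745/1125899906842624 → NEW=0, ERR=112913983093202745/1125899906842624
(6,2): OLD=1514321312420339083/18014398509481984 → NEW=0, ERR=1514321312420339083/18014398509481984
(6,3): OLD=14109070052714850645/144115188075855872 → NEW=0, ERR=14109070052714850645/144115188075855872
Target (6,3): original=40, with diffused error = 14109070052714850645/144115188075855872

Answer: 14109070052714850645/144115188075855872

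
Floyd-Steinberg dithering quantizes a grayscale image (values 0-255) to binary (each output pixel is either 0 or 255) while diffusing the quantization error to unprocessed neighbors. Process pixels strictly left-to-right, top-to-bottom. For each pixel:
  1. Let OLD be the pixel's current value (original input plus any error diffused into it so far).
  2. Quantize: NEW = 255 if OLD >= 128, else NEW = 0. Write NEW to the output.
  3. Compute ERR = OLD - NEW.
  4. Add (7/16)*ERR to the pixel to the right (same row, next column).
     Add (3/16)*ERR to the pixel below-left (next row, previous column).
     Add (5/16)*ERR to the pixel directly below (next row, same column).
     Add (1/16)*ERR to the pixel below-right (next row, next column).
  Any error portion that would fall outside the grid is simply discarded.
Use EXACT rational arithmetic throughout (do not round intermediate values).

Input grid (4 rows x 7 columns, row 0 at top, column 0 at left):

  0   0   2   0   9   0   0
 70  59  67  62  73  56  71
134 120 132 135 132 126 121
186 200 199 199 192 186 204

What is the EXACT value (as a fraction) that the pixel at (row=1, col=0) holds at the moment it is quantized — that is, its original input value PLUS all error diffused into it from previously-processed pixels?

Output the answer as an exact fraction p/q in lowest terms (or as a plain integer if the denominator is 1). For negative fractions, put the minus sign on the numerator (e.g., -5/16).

Answer: 70

Derivation:
(0,0): OLD=0 → NEW=0, ERR=0
(0,1): OLD=0 → NEW=0, ERR=0
(0,2): OLD=2 → NEW=0, ERR=2
(0,3): OLD=7/8 → NEW=0, ERR=7/8
(0,4): OLD=1201/128 → NEW=0, ERR=1201/128
(0,5): OLD=8407/2048 → NEW=0, ERR=8407/2048
(0,6): OLD=58849/32768 → NEW=0, ERR=58849/32768
(1,0): OLD=70 → NEW=0, ERR=70
Target (1,0): original=70, with diffused error = 70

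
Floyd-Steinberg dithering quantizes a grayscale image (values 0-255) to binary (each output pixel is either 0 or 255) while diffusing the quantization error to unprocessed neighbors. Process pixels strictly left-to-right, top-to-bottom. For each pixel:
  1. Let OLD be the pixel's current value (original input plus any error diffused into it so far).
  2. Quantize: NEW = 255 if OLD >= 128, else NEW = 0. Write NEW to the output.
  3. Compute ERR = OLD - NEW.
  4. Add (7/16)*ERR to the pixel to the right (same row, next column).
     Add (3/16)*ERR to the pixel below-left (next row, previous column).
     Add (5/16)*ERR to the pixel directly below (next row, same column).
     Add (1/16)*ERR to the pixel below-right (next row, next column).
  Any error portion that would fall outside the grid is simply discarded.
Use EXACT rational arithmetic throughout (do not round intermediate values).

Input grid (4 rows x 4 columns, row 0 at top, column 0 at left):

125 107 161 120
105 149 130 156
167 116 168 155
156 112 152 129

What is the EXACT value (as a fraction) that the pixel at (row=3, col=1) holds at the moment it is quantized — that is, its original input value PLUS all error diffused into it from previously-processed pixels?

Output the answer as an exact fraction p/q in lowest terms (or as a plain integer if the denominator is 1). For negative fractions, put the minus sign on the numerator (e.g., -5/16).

(0,0): OLD=125 → NEW=0, ERR=125
(0,1): OLD=2587/16 → NEW=255, ERR=-1493/16
(0,2): OLD=30765/256 → NEW=0, ERR=30765/256
(0,3): OLD=706875/4096 → NEW=255, ERR=-337605/4096
(1,0): OLD=32401/256 → NEW=0, ERR=32401/256
(1,1): OLD=420983/2048 → NEW=255, ERR=-101257/2048
(1,2): OLD=8168259/65536 → NEW=0, ERR=8168259/65536
(1,3): OLD=201623109/1048576 → NEW=255, ERR=-65763771/1048576
(2,0): OLD=6464525/32768 → NEW=255, ERR=-1891315/32768
(2,1): OLD=111754719/1048576 → NEW=0, ERR=111754719/1048576
(2,2): OLD=500647643/2097152 → NEW=255, ERR=-34126117/2097152
(2,3): OLD=4565800719/33554432 → NEW=255, ERR=-3990579441/33554432
(3,0): OLD=2649899453/16777216 → NEW=255, ERR=-1628290627/16777216
(3,1): OLD=25819734115/268435456 → NEW=0, ERR=25819734115/268435456
Target (3,1): original=112, with diffused error = 25819734115/268435456

Answer: 25819734115/268435456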